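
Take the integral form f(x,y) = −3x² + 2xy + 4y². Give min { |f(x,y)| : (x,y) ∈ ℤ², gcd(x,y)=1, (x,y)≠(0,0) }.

river: ρ → (4,6,-1)
river: ρ → (-1,6,4)
river: ρ → (4,2,-3)
river: ρ → (-3,4,3)
river: ρ → (3,2,-4)
river: ρ → (-4,6,1)
river: ρ → (1,6,-4)
river: ρ → (-4,2,3)
river: ρ → (3,4,-3)
river: ρ → (-3,2,4)
closes: descent 0, river 10
min |a| on river = 1

1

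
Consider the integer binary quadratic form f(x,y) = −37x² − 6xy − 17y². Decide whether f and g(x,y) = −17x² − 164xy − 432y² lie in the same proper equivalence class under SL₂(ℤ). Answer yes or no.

D₁ = -2480, D₂ = -2480
f is negative-definite; reduce −f:
−f: flip: (37,6,17)→(17,-6,37)
−f: reduced (well bottom): (17,-6,37) with a≤c, −a<b≤a
flip sign back: reduced form of f is (-17,6,-37)
g is negative-definite; reduce −g:
−g: translate: b→-6 (≡164 mod 34), so (17,164,432)→(17,-6,37)
−g: reduced (well bottom): (17,-6,37) with a≤c, −a<b≤a
flip sign back: reduced form of g is (-17,6,-37)
reduced forms (-17, 6, -37) vs (-17, 6, -37) ⇒ equivalent

yes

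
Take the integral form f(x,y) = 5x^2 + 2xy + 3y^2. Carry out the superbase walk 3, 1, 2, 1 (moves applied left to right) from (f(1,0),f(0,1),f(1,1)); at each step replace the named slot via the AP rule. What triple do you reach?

start (5,3,10) = (f(1,0),f(0,1),f(1,1))
replace slot 3: 2·(5+3) − 10 = 6 → (5,3,6)
replace slot 1: 2·(3+6) − 5 = 13 → (13,3,6)
replace slot 2: 2·(13+6) − 3 = 35 → (13,35,6)
replace slot 1: 2·(35+6) − 13 = 69 → (69,35,6)

69,35,6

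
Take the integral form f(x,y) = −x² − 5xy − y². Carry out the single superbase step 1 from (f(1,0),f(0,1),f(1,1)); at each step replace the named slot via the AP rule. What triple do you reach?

start (-1,-1,-7) = (f(1,0),f(0,1),f(1,1))
replace slot 1: 2·((-1)+(-7)) − (-1) = -15 → (-15,-1,-7)

-15,-1,-7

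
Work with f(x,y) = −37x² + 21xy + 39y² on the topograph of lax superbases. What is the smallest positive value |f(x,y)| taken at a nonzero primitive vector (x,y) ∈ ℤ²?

river: ρ → (39,57,-19)
river: ρ → (-19,57,39)
river: ρ → (39,21,-37)
river: ρ → (-37,53,23)
river: ρ → (23,39,-51)
river: ρ → (-51,63,11)
river: ρ → (11,69,-33)
river: ρ → (-33,63,17)
river: ρ → (17,73,-13)
river: ρ → (-13,57,57)
river: ρ → (57,57,-13)
river: ρ → (-13,73,17)
river: ρ → (17,63,-33)
river: ρ → (-33,69,11)
river: ρ → (11,63,-51)
river: ρ → (-51,39,23)
river: ρ → (23,53,-37)
river: ρ → (-37,21,39)
closes: descent 0, river 18
min |a| on river = 11

11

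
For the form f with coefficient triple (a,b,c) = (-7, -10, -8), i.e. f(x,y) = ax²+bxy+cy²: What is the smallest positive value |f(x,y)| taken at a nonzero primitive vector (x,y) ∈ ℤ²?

translate: b→-4 (≡10 mod 14), so (7,10,8)→(7,-4,5)
flip: (7,-4,5)→(5,4,7)
reduced (well bottom): (5,4,7) with a≤c, −a<b≤a
well minimum |f| = |-5| = 5 (negative-definite)

5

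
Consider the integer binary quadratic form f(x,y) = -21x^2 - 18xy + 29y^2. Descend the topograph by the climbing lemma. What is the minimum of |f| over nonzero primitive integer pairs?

descent: ρ → (29,18,-21)  [lands on river]
river: ρ → (-21,24,26)
river: ρ → (26,28,-19)
river: ρ → (-19,48,6)
river: ρ → (6,48,-19)
river: ρ → (-19,28,26)
river: ρ → (26,24,-21)
river: ρ → (-21,18,29)
river: ρ → (29,40,-10)
river: ρ → (-10,40,29)
closes: descent 1, river 10
min |a| on river = 6

6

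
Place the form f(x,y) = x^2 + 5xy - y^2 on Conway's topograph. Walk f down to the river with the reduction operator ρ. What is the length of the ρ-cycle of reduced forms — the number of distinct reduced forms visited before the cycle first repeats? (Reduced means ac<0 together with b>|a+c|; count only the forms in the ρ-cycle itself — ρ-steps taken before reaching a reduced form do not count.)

D = 29, ⌊√D⌋ = 5
river: ρ → (-1,5,1)
river: ρ → (1,5,-1)
ρ-cycle length = 2 (tail of 0 descent steps not counted)

2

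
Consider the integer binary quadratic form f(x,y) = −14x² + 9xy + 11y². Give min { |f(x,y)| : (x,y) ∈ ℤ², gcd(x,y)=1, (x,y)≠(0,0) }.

river: ρ → (11,13,-12)
river: ρ → (-12,11,12)
river: ρ → (12,13,-11)
river: ρ → (-11,9,14)
river: ρ → (14,19,-6)
river: ρ → (-6,17,17)
river: ρ → (17,17,-6)
river: ρ → (-6,19,14)
river: ρ → (14,9,-11)
river: ρ → (-11,13,12)
river: ρ → (12,11,-12)
river: ρ → (-12,13,11)
river: ρ → (11,9,-14)
river: ρ → (-14,19,6)
river: ρ → (6,17,-17)
river: ρ → (-17,17,6)
river: ρ → (6,19,-14)
river: ρ → (-14,9,11)
closes: descent 0, river 18
min |a| on river = 6

6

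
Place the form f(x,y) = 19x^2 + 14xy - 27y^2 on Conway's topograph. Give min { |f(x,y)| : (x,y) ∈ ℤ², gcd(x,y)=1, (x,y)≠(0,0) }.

river: ρ → (-27,40,6)
river: ρ → (6,44,-13)
river: ρ → (-13,34,21)
river: ρ → (21,8,-26)
river: ρ → (-26,44,3)
river: ρ → (3,46,-11)
river: ρ → (-11,42,11)
river: ρ → (11,46,-3)
river: ρ → (-3,44,26)
river: ρ → (26,8,-21)
river: ρ → (-21,34,13)
river: ρ → (13,44,-6)
river: ρ → (-6,40,27)
river: ρ → (27,14,-19)
river: ρ → (-19,24,22)
river: ρ → (22,20,-21)
river: ρ → (-21,22,21)
river: ρ → (21,20,-22)
river: ρ → (-22,24,19)
river: ρ → (19,14,-27)
closes: descent 0, river 20
min |a| on river = 3

3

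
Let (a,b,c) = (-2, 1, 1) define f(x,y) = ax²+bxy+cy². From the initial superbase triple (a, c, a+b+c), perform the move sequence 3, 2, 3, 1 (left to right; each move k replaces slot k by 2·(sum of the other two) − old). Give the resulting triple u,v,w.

start (-2,1,0) = (f(1,0),f(0,1),f(1,1))
replace slot 3: 2·((-2)+1) − 0 = -2 → (-2,1,-2)
replace slot 2: 2·((-2)+(-2)) − 1 = -9 → (-2,-9,-2)
replace slot 3: 2·((-2)+(-9)) − (-2) = -20 → (-2,-9,-20)
replace slot 1: 2·((-9)+(-20)) − (-2) = -56 → (-56,-9,-20)

-56,-9,-20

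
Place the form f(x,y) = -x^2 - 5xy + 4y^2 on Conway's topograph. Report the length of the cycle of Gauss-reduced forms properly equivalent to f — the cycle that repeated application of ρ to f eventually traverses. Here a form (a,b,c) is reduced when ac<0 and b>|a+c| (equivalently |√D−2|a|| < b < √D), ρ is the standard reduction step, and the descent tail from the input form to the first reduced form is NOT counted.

D = 41, ⌊√D⌋ = 6
descent: ρ → (4,5,-1)  [lands on river]
river: ρ → (-1,5,4)
river: ρ → (4,3,-2)
river: ρ → (-2,5,2)
river: ρ → (2,3,-4)
river: ρ → (-4,5,1)
river: ρ → (1,5,-4)
river: ρ → (-4,3,2)
river: ρ → (2,5,-2)
river: ρ → (-2,3,4)
ρ-cycle length = 10 (tail of 1 descent step not counted)

10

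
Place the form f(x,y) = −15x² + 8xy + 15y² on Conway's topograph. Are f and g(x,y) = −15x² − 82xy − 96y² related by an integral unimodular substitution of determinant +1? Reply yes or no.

D₁ = 964, D₂ = 964
river cycle of f (length 34): (15, 22, -8), (-8, 26, 9), (9, 28, -5), (-5, 22, 24), (24, 26, -3), (-3, 28, 15), (15, 2, -16), (-16, 30, 1), (1, 30, -16), (-16, 2, 15), … (24 more)
river cycle of g (length 34): (-15, 8, 15), (15, 22, -8), (-8, 26, 9), (9, 28, -5), (-5, 22, 24), (24, 26, -3), (-3, 28, 15), (15, 2, -16), (-16, 30, 1), (1, 30, -16), … (24 more)
cycles coincide ⇒ equivalent

yes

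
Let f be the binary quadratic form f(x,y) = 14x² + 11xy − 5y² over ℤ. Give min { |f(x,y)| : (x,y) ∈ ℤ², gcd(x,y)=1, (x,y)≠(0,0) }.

river: ρ → (-5,19,2)
river: ρ → (2,17,-14)
river: ρ → (-14,11,5)
river: ρ → (5,19,-2)
river: ρ → (-2,17,14)
river: ρ → (14,11,-5)
closes: descent 0, river 6
min |a| on river = 2

2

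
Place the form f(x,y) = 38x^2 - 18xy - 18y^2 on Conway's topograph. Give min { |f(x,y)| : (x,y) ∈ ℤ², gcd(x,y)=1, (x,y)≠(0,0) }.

descent: ρ → (-18,54,2)  [lands on river]
river: ρ → (2,54,-18)
closes: descent 1, river 2
min |a| on river = 2

2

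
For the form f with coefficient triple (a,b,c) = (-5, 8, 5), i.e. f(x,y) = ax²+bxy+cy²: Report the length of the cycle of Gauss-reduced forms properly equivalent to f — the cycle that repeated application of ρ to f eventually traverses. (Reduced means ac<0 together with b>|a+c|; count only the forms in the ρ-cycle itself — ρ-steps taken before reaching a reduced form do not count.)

D = 164, ⌊√D⌋ = 12
river: ρ → (5,12,-1)
river: ρ → (-1,12,5)
river: ρ → (5,8,-5)
river: ρ → (-5,12,1)
river: ρ → (1,12,-5)
river: ρ → (-5,8,5)
ρ-cycle length = 6 (tail of 0 descent steps not counted)

6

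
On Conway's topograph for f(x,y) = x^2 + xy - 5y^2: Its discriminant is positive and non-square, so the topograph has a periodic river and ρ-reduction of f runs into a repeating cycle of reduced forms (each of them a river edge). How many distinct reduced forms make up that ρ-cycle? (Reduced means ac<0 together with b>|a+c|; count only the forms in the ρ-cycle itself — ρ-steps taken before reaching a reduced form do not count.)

D = 21, ⌊√D⌋ = 4
descent: ρ → (-5,-1,1)
descent: ρ → (1,3,-3)  [lands on river]
river: ρ → (-3,3,1)
ρ-cycle length = 2 (tail of 2 descent steps not counted)

2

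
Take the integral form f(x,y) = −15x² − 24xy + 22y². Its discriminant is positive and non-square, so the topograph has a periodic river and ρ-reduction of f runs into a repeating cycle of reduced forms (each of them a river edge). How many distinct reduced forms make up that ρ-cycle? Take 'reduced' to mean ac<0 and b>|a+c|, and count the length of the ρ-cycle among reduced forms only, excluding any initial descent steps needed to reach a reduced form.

D = 1896, ⌊√D⌋ = 43
descent: ρ → (22,24,-15)  [lands on river]
river: ρ → (-15,36,10)
river: ρ → (10,24,-33)
river: ρ → (-33,42,1)
river: ρ → (1,42,-33)
river: ρ → (-33,24,10)
river: ρ → (10,36,-15)
river: ρ → (-15,24,22)
river: ρ → (22,20,-17)
river: ρ → (-17,14,25)
river: ρ → (25,36,-6)
river: ρ → (-6,36,25)
river: ρ → (25,14,-17)
river: ρ → (-17,20,22)
ρ-cycle length = 14 (tail of 1 descent step not counted)

14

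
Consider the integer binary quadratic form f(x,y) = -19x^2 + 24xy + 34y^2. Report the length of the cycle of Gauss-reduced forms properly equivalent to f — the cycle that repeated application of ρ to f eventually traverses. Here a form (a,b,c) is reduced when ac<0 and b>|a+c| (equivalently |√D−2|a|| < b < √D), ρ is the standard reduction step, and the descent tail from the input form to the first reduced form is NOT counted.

D = 3160, ⌊√D⌋ = 56
river: ρ → (34,44,-9)
river: ρ → (-9,46,29)
river: ρ → (29,12,-26)
river: ρ → (-26,40,15)
river: ρ → (15,50,-11)
river: ρ → (-11,38,39)
river: ρ → (39,40,-10)
river: ρ → (-10,40,39)
river: ρ → (39,38,-11)
river: ρ → (-11,50,15)
river: ρ → (15,40,-26)
river: ρ → (-26,12,29)
river: ρ → (29,46,-9)
river: ρ → (-9,44,34)
river: ρ → (34,24,-19)
river: ρ → (-19,52,6)
river: ρ → (6,56,-1)
river: ρ → (-1,56,6)
river: ρ → (6,52,-19)
river: ρ → (-19,24,34)
ρ-cycle length = 20 (tail of 0 descent steps not counted)

20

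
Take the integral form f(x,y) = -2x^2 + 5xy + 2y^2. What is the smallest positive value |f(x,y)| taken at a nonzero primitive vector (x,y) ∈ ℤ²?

river: ρ → (2,3,-4)
river: ρ → (-4,5,1)
river: ρ → (1,5,-4)
river: ρ → (-4,3,2)
river: ρ → (2,5,-2)
river: ρ → (-2,3,4)
river: ρ → (4,5,-1)
river: ρ → (-1,5,4)
river: ρ → (4,3,-2)
river: ρ → (-2,5,2)
closes: descent 0, river 10
min |a| on river = 1

1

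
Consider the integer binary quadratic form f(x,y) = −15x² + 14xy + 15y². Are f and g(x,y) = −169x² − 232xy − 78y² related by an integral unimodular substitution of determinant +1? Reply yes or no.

D₁ = 1096, D₂ = 1096
river cycle of f (length 18): (15, 16, -14), (-14, 12, 17), (17, 22, -9), (-9, 32, 2), (2, 32, -9), (-9, 22, 17), (17, 12, -14), (-14, 16, 15), (15, 14, -15), (-15, 16, 14), … (8 more)
river cycle of g (length 18): (-15, 14, 15), (15, 16, -14), (-14, 12, 17), (17, 22, -9), (-9, 32, 2), (2, 32, -9), (-9, 22, 17), (17, 12, -14), (-14, 16, 15), (15, 14, -15), … (8 more)
cycles coincide ⇒ equivalent

yes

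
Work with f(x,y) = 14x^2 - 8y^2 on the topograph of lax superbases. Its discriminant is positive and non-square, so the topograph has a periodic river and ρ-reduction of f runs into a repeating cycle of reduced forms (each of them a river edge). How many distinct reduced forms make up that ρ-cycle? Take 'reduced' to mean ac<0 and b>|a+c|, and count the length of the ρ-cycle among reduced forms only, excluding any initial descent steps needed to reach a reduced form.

D = 448, ⌊√D⌋ = 21
descent: ρ → (-8,16,6)  [lands on river]
river: ρ → (6,20,-2)
river: ρ → (-2,20,6)
river: ρ → (6,16,-8)
ρ-cycle length = 4 (tail of 1 descent step not counted)

4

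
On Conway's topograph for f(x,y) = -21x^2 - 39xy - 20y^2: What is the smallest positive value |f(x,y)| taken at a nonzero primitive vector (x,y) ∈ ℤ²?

translate: b→-3 (≡39 mod 42), so (21,39,20)→(21,-3,2)
flip: (21,-3,2)→(2,3,21)
translate: b→-1 (≡3 mod 4), so (2,3,21)→(2,-1,20)
reduced (well bottom): (2,-1,20) with a≤c, −a<b≤a
well minimum |f| = |-2| = 2 (negative-definite)

2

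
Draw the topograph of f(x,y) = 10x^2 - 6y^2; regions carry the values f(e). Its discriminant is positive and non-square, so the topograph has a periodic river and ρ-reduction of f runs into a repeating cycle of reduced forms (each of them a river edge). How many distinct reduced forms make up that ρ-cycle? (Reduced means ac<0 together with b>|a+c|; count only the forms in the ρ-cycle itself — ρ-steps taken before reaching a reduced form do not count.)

D = 240, ⌊√D⌋ = 15
descent: ρ → (-6,12,4)  [lands on river]
river: ρ → (4,12,-6)
ρ-cycle length = 2 (tail of 1 descent step not counted)

2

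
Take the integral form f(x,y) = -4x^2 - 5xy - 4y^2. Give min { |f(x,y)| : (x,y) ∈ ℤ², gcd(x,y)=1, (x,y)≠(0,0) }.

translate: b→-3 (≡5 mod 8), so (4,5,4)→(4,-3,3)
flip: (4,-3,3)→(3,3,4)
reduced (well bottom): (3,3,4) with a≤c, −a<b≤a
well minimum |f| = |-3| = 3 (negative-definite)

3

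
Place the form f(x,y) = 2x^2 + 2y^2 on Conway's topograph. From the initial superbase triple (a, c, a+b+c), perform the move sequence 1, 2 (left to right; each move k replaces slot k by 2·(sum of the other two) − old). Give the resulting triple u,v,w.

start (2,2,4) = (f(1,0),f(0,1),f(1,1))
replace slot 1: 2·(2+4) − 2 = 10 → (10,2,4)
replace slot 2: 2·(10+4) − 2 = 26 → (10,26,4)

10,26,4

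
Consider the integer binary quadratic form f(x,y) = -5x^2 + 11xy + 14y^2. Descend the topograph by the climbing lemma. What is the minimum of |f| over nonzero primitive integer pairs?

river: ρ → (14,17,-2)
river: ρ → (-2,19,5)
river: ρ → (5,11,-14)
river: ρ → (-14,17,2)
river: ρ → (2,19,-5)
river: ρ → (-5,11,14)
closes: descent 0, river 6
min |a| on river = 2

2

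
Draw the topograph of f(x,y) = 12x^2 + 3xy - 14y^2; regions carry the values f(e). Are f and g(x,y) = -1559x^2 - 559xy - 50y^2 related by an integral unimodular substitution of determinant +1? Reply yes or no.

D₁ = 681, D₂ = 681
river cycle of f (length 32): (-14, 25, 1), (1, 25, -14), (-14, 3, 12), (12, 21, -5), (-5, 19, 16), (16, 13, -8), (-8, 19, 10), (10, 21, -6), (-6, 15, 19), (19, 23, -2), … (22 more)
river cycle of g (length 32): (-5, 21, 12), (12, 3, -14), (-14, 25, 1), (1, 25, -14), (-14, 3, 12), (12, 21, -5), (-5, 19, 16), (16, 13, -8), (-8, 19, 10), (10, 21, -6), … (22 more)
cycles coincide ⇒ equivalent

yes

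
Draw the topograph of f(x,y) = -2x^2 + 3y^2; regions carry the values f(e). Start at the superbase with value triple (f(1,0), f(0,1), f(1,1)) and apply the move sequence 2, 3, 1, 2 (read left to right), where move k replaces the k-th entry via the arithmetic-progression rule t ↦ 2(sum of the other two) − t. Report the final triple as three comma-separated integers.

start (-2,3,1) = (f(1,0),f(0,1),f(1,1))
replace slot 2: 2·((-2)+1) − 3 = -5 → (-2,-5,1)
replace slot 3: 2·((-2)+(-5)) − 1 = -15 → (-2,-5,-15)
replace slot 1: 2·((-5)+(-15)) − (-2) = -38 → (-38,-5,-15)
replace slot 2: 2·((-38)+(-15)) − (-5) = -101 → (-38,-101,-15)

-38,-101,-15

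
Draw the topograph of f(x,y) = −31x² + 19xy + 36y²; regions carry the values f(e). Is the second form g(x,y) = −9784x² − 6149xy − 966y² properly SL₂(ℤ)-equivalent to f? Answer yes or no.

D₁ = 4825, D₂ = 4825
river cycle of f (length 30): (36, 53, -14), (-14, 59, 24), (24, 37, -36), (-36, 35, 25), (25, 65, -6), (-6, 67, 14), (14, 45, -50), (-50, 55, 9), (9, 53, -56), (-56, 59, 6), … (20 more)
river cycle of g (length 30): (-31, 19, 36), (36, 53, -14), (-14, 59, 24), (24, 37, -36), (-36, 35, 25), (25, 65, -6), (-6, 67, 14), (14, 45, -50), (-50, 55, 9), (9, 53, -56), … (20 more)
cycles coincide ⇒ equivalent

yes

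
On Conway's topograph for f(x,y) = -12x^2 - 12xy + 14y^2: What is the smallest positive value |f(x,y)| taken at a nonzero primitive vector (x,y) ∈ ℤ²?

descent: ρ → (14,12,-12)  [lands on river]
river: ρ → (-12,12,14)
river: ρ → (14,16,-10)
river: ρ → (-10,24,6)
river: ρ → (6,24,-10)
river: ρ → (-10,16,14)
closes: descent 1, river 6
min |a| on river = 6

6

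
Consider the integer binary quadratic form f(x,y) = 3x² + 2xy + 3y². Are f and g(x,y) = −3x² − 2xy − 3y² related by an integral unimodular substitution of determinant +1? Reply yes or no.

D₁ = -32, D₂ = -32
f: reduced (well bottom): (3,2,3) with a≤c, −a<b≤a
g is negative-definite; reduce −g:
−g: reduced (well bottom): (3,2,3) with a≤c, −a<b≤a
flip sign back: reduced form of g is (-3,-2,-3)
reduced forms (3, 2, 3) vs (-3, -2, -3) ⇒ inequivalent

no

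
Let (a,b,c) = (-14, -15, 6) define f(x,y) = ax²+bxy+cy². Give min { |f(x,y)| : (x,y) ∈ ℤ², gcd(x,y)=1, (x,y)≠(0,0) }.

descent: ρ → (6,15,-14)  [lands on river]
river: ρ → (-14,13,7)
river: ρ → (7,15,-12)
river: ρ → (-12,9,10)
river: ρ → (10,11,-11)
river: ρ → (-11,11,10)
river: ρ → (10,9,-12)
river: ρ → (-12,15,7)
river: ρ → (7,13,-14)
river: ρ → (-14,15,6)
river: ρ → (6,21,-5)
river: ρ → (-5,19,10)
river: ρ → (10,21,-3)
river: ρ → (-3,21,10)
river: ρ → (10,19,-5)
river: ρ → (-5,21,6)
closes: descent 1, river 16
min |a| on river = 3

3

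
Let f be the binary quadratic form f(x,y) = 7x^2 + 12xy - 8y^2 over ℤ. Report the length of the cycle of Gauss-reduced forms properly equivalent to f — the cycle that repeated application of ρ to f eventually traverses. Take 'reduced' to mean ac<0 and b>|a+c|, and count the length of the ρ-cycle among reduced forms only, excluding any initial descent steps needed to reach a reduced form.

D = 368, ⌊√D⌋ = 19
river: ρ → (-8,4,11)
river: ρ → (11,18,-1)
river: ρ → (-1,18,11)
river: ρ → (11,4,-8)
river: ρ → (-8,12,7)
river: ρ → (7,16,-4)
river: ρ → (-4,16,7)
river: ρ → (7,12,-8)
ρ-cycle length = 8 (tail of 0 descent steps not counted)

8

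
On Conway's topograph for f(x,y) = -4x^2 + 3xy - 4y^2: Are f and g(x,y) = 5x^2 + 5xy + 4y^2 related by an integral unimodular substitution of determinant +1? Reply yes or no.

D₁ = -55, D₂ = -55
f is negative-definite; reduce −f:
−f: flip: (4,-3,4)→(4,3,4)
−f: reduced (well bottom): (4,3,4) with a≤c, −a<b≤a
flip sign back: reduced form of f is (-4,-3,-4)
g: flip: (5,5,4)→(4,-5,5)
g: translate: b→3 (≡-5 mod 8), so (4,-5,5)→(4,3,4)
g: reduced (well bottom): (4,3,4) with a≤c, −a<b≤a
reduced forms (-4, -3, -4) vs (4, 3, 4) ⇒ inequivalent

no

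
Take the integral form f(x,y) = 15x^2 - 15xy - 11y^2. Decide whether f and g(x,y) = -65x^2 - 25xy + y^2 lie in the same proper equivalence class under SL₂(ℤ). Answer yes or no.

D₁ = 885, D₂ = 885
river cycle of f (length 4): (-11, 15, 15), (15, 15, -11), (-11, 29, 1), (1, 29, -11)
river cycle of g (length 4): (1, 29, -11), (-11, 15, 15), (15, 15, -11), (-11, 29, 1)
cycles coincide ⇒ equivalent

yes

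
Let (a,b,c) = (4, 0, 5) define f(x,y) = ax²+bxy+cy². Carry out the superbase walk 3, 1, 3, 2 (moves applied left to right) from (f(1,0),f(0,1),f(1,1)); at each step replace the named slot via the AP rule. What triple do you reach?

start (4,5,9) = (f(1,0),f(0,1),f(1,1))
replace slot 3: 2·(4+5) − 9 = 9 → (4,5,9)
replace slot 1: 2·(5+9) − 4 = 24 → (24,5,9)
replace slot 3: 2·(24+5) − 9 = 49 → (24,5,49)
replace slot 2: 2·(24+49) − 5 = 141 → (24,141,49)

24,141,49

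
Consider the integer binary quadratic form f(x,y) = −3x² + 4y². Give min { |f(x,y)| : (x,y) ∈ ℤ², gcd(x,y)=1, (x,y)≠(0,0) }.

descent: ρ → (4,0,-3)
descent: ρ → (-3,6,1)  [lands on river]
river: ρ → (1,6,-3)
closes: descent 2, river 2
min |a| on river = 1

1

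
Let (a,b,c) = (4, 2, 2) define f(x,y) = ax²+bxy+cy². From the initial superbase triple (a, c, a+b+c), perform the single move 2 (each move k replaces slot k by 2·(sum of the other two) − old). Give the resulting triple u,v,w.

start (4,2,8) = (f(1,0),f(0,1),f(1,1))
replace slot 2: 2·(4+8) − 2 = 22 → (4,22,8)

4,22,8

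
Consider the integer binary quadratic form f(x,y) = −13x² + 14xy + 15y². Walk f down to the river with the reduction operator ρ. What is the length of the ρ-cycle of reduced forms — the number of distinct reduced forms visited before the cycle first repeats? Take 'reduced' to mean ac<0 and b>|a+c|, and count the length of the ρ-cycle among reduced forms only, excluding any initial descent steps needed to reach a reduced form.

D = 976, ⌊√D⌋ = 31
river: ρ → (15,16,-12)
river: ρ → (-12,8,19)
river: ρ → (19,30,-1)
river: ρ → (-1,30,19)
river: ρ → (19,8,-12)
river: ρ → (-12,16,15)
river: ρ → (15,14,-13)
river: ρ → (-13,12,16)
river: ρ → (16,20,-9)
river: ρ → (-9,16,20)
river: ρ → (20,24,-5)
river: ρ → (-5,26,15)
river: ρ → (15,4,-16)
river: ρ → (-16,28,3)
river: ρ → (3,26,-25)
river: ρ → (-25,24,4)
river: ρ → (4,24,-25)
river: ρ → (-25,26,3)
river: ρ → (3,28,-16)
river: ρ → (-16,4,15)
river: ρ → (15,26,-5)
river: ρ → (-5,24,20)
river: ρ → (20,16,-9)
river: ρ → (-9,20,16)
river: ρ → (16,12,-13)
river: ρ → (-13,14,15)
ρ-cycle length = 26 (tail of 0 descent steps not counted)

26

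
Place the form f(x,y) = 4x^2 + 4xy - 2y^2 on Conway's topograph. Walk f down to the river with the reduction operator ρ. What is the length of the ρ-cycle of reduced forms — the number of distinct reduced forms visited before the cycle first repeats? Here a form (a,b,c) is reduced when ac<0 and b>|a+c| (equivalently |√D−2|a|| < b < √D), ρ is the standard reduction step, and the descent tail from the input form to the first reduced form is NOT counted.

D = 48, ⌊√D⌋ = 6
river: ρ → (-2,4,4)
river: ρ → (4,4,-2)
ρ-cycle length = 2 (tail of 0 descent steps not counted)

2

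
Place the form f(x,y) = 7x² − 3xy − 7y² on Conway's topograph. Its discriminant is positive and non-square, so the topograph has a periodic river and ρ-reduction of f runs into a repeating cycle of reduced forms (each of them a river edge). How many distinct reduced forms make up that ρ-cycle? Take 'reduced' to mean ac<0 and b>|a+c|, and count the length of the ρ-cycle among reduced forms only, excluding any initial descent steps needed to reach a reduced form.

D = 205, ⌊√D⌋ = 14
descent: ρ → (-7,3,7)  [lands on river]
river: ρ → (7,11,-3)
river: ρ → (-3,13,3)
river: ρ → (3,11,-7)
ρ-cycle length = 4 (tail of 1 descent step not counted)

4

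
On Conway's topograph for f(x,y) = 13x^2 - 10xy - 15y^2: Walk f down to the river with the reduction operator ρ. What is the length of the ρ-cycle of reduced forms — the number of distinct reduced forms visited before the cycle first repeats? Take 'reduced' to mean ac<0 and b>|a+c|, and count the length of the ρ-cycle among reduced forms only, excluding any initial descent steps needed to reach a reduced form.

D = 880, ⌊√D⌋ = 29
descent: ρ → (-15,10,13)  [lands on river]
river: ρ → (13,16,-12)
river: ρ → (-12,8,17)
river: ρ → (17,26,-3)
river: ρ → (-3,28,8)
river: ρ → (8,20,-15)
ρ-cycle length = 6 (tail of 1 descent step not counted)

6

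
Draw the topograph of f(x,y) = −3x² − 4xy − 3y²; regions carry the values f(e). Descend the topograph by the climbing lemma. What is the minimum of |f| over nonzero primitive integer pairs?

translate: b→-2 (≡4 mod 6), so (3,4,3)→(3,-2,2)
flip: (3,-2,2)→(2,2,3)
reduced (well bottom): (2,2,3) with a≤c, −a<b≤a
well minimum |f| = |-2| = 2 (negative-definite)

2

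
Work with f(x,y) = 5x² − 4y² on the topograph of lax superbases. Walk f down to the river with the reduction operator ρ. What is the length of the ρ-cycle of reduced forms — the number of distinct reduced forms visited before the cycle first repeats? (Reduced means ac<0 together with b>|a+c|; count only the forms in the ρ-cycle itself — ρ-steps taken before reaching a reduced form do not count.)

D = 80, ⌊√D⌋ = 8
descent: ρ → (-4,8,1)  [lands on river]
river: ρ → (1,8,-4)
ρ-cycle length = 2 (tail of 1 descent step not counted)

2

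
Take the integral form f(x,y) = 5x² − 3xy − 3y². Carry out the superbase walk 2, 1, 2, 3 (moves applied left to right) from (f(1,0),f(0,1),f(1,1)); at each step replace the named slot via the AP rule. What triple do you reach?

start (5,-3,-1) = (f(1,0),f(0,1),f(1,1))
replace slot 2: 2·(5+(-1)) − (-3) = 11 → (5,11,-1)
replace slot 1: 2·(11+(-1)) − 5 = 15 → (15,11,-1)
replace slot 2: 2·(15+(-1)) − 11 = 17 → (15,17,-1)
replace slot 3: 2·(15+17) − (-1) = 65 → (15,17,65)

15,17,65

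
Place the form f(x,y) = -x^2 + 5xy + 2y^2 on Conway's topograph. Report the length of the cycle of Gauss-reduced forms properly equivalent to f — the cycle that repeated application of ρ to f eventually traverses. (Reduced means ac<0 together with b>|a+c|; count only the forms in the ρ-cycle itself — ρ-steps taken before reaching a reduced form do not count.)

D = 33, ⌊√D⌋ = 5
river: ρ → (2,3,-3)
river: ρ → (-3,3,2)
river: ρ → (2,5,-1)
river: ρ → (-1,5,2)
ρ-cycle length = 4 (tail of 0 descent steps not counted)

4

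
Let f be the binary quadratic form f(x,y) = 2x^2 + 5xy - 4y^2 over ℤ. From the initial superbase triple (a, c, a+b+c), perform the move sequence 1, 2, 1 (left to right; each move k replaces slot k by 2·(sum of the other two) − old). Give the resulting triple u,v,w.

start (2,-4,3) = (f(1,0),f(0,1),f(1,1))
replace slot 1: 2·((-4)+3) − 2 = -4 → (-4,-4,3)
replace slot 2: 2·((-4)+3) − (-4) = 2 → (-4,2,3)
replace slot 1: 2·(2+3) − (-4) = 14 → (14,2,3)

14,2,3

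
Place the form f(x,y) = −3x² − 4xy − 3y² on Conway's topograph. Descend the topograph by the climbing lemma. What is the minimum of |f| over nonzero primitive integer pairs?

translate: b→-2 (≡4 mod 6), so (3,4,3)→(3,-2,2)
flip: (3,-2,2)→(2,2,3)
reduced (well bottom): (2,2,3) with a≤c, −a<b≤a
well minimum |f| = |-2| = 2 (negative-definite)

2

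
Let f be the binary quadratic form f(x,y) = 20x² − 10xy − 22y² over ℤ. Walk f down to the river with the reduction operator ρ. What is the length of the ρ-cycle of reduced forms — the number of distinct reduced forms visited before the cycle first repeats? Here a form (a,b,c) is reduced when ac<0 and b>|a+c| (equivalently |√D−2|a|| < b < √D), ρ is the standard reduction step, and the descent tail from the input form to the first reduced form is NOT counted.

D = 1860, ⌊√D⌋ = 43
descent: ρ → (-22,10,20)  [lands on river]
river: ρ → (20,30,-12)
river: ρ → (-12,42,2)
river: ρ → (2,42,-12)
river: ρ → (-12,30,20)
river: ρ → (20,10,-22)
river: ρ → (-22,34,8)
river: ρ → (8,30,-30)
river: ρ → (-30,30,8)
river: ρ → (8,34,-22)
ρ-cycle length = 10 (tail of 1 descent step not counted)

10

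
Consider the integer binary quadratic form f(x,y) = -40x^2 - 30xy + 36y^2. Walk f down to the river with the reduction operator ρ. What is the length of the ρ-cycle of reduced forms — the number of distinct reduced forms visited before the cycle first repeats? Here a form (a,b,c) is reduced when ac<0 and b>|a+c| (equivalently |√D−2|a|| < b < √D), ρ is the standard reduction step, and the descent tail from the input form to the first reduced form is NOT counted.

D = 6660, ⌊√D⌋ = 81
descent: ρ → (36,30,-40)  [lands on river]
river: ρ → (-40,50,26)
river: ρ → (26,54,-36)
river: ρ → (-36,18,44)
river: ρ → (44,70,-10)
river: ρ → (-10,70,44)
river: ρ → (44,18,-36)
river: ρ → (-36,54,26)
river: ρ → (26,50,-40)
river: ρ → (-40,30,36)
river: ρ → (36,42,-34)
river: ρ → (-34,26,44)
river: ρ → (44,62,-16)
river: ρ → (-16,66,36)
river: ρ → (36,78,-4)
river: ρ → (-4,74,74)
river: ρ → (74,74,-4)
river: ρ → (-4,78,36)
river: ρ → (36,66,-16)
river: ρ → (-16,62,44)
river: ρ → (44,26,-34)
river: ρ → (-34,42,36)
ρ-cycle length = 22 (tail of 1 descent step not counted)

22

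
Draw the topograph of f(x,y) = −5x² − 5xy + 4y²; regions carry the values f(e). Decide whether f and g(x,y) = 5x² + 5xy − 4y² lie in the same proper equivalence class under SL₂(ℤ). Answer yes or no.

D₁ = 105, D₂ = 105
river cycle of f (length 6): (4, 5, -5), (-5, 5, 4), (4, 3, -6), (-6, 9, 1), (1, 9, -6), (-6, 3, 4)
river cycle of g (length 6): (-4, 3, 6), (6, 9, -1), (-1, 9, 6), (6, 3, -4), (-4, 5, 5), (5, 5, -4)
cycles differ ⇒ inequivalent

no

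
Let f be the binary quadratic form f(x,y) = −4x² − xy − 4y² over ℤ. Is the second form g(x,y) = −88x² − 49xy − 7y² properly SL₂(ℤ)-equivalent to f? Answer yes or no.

D₁ = -63, D₂ = -63
f is negative-definite; reduce −f:
−f: reduced (well bottom): (4,1,4) with a≤c, −a<b≤a
flip sign back: reduced form of f is (-4,-1,-4)
g is negative-definite; reduce −g:
−g: flip: (88,49,7)→(7,-49,88)
−g: translate: b→7 (≡-49 mod 14), so (7,-49,88)→(7,7,4)
−g: flip: (7,7,4)→(4,-7,7)
−g: translate: b→1 (≡-7 mod 8), so (4,-7,7)→(4,1,4)
−g: reduced (well bottom): (4,1,4) with a≤c, −a<b≤a
flip sign back: reduced form of g is (-4,-1,-4)
reduced forms (-4, -1, -4) vs (-4, -1, -4) ⇒ equivalent

yes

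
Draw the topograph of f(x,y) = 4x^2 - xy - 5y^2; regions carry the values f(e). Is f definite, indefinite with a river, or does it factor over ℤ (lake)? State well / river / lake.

D = b²−4ac = (-1)² − 4·4·(-5) = 81
D = 9² is a perfect square ⇒ form factors over ℤ ⇒ lakes

lake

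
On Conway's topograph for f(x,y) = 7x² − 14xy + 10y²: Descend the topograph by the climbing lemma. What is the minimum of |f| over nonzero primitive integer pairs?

translate: b→0 (≡-14 mod 14), so (7,-14,10)→(7,0,3)
flip: (7,0,3)→(3,0,7)
reduced (well bottom): (3,0,7) with a≤c, −a<b≤a
well minimum = a = 3

3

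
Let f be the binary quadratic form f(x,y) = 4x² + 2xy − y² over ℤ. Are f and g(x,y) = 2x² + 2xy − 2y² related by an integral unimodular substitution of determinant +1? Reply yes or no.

D₁ = 20, D₂ = 20
river cycle of f (length 2): (-1, 4, 1), (1, 4, -1)
river cycle of g (length 2): (-2, 2, 2), (2, 2, -2)
cycles differ ⇒ inequivalent

no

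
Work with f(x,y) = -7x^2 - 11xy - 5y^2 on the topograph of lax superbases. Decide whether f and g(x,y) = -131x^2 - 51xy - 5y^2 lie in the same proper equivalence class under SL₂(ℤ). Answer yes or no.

D₁ = -19, D₂ = -19
f is negative-definite; reduce −f:
−f: translate: b→-3 (≡11 mod 14), so (7,11,5)→(7,-3,1)
−f: flip: (7,-3,1)→(1,3,7)
−f: translate: b→1 (≡3 mod 2), so (1,3,7)→(1,1,5)
−f: reduced (well bottom): (1,1,5) with a≤c, −a<b≤a
flip sign back: reduced form of f is (-1,-1,-5)
g is negative-definite; reduce −g:
−g: flip: (131,51,5)→(5,-51,131)
−g: translate: b→-1 (≡-51 mod 10), so (5,-51,131)→(5,-1,1)
−g: flip: (5,-1,1)→(1,1,5)
−g: reduced (well bottom): (1,1,5) with a≤c, −a<b≤a
flip sign back: reduced form of g is (-1,-1,-5)
reduced forms (-1, -1, -5) vs (-1, -1, -5) ⇒ equivalent

yes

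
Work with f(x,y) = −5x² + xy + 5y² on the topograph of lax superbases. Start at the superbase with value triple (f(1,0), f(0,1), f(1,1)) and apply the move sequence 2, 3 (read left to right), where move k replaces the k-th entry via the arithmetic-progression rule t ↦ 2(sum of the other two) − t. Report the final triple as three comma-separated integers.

start (-5,5,1) = (f(1,0),f(0,1),f(1,1))
replace slot 2: 2·((-5)+1) − 5 = -13 → (-5,-13,1)
replace slot 3: 2·((-5)+(-13)) − 1 = -37 → (-5,-13,-37)

-5,-13,-37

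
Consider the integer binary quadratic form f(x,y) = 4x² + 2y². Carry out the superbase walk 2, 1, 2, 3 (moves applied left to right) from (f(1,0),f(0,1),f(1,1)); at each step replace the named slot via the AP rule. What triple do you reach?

start (4,2,6) = (f(1,0),f(0,1),f(1,1))
replace slot 2: 2·(4+6) − 2 = 18 → (4,18,6)
replace slot 1: 2·(18+6) − 4 = 44 → (44,18,6)
replace slot 2: 2·(44+6) − 18 = 82 → (44,82,6)
replace slot 3: 2·(44+82) − 6 = 246 → (44,82,246)

44,82,246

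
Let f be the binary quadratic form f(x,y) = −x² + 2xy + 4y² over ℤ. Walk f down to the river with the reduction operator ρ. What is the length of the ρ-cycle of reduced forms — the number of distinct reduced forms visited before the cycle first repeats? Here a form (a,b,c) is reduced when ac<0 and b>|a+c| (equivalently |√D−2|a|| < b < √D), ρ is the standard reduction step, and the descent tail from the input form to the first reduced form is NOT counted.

D = 20, ⌊√D⌋ = 4
descent: ρ → (4,-2,-1)
descent: ρ → (-1,4,1)  [lands on river]
river: ρ → (1,4,-1)
ρ-cycle length = 2 (tail of 2 descent steps not counted)

2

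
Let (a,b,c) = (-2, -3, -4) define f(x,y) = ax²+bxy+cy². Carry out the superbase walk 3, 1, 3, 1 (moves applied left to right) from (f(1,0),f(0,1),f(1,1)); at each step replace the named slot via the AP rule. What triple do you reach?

start (-2,-4,-9) = (f(1,0),f(0,1),f(1,1))
replace slot 3: 2·((-2)+(-4)) − (-9) = -3 → (-2,-4,-3)
replace slot 1: 2·((-4)+(-3)) − (-2) = -12 → (-12,-4,-3)
replace slot 3: 2·((-12)+(-4)) − (-3) = -29 → (-12,-4,-29)
replace slot 1: 2·((-4)+(-29)) − (-12) = -54 → (-54,-4,-29)

-54,-4,-29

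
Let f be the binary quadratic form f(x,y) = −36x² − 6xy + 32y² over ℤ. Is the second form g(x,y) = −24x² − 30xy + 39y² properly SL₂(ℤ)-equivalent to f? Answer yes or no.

D₁ = 4644, D₂ = 4644
river cycle of f (length 30): (32, 6, -36), (-36, 66, 2), (2, 66, -36), (-36, 6, 32), (32, 58, -10), (-10, 62, 20), (20, 58, -16), (-16, 38, 50), (50, 62, -4), (-4, 66, 18), … (20 more)
river cycle of g (length 10): (39, 30, -24), (-24, 66, 3), (3, 66, -24), (-24, 30, 39), (39, 48, -15), (-15, 42, 48), (48, 54, -9), (-9, 54, 48), (48, 42, -15), (-15, 48, 39)
cycles differ ⇒ inequivalent

no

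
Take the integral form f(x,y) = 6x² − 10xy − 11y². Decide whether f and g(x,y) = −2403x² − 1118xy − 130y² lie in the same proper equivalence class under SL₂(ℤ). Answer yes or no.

D₁ = 364, D₂ = 364
river cycle of f (length 8): (-11, 10, 6), (6, 14, -7), (-7, 14, 6), (6, 10, -11), (-11, 12, 5), (5, 18, -2), (-2, 18, 5), (5, 12, -11)
river cycle of g (length 8): (-11, 10, 6), (6, 14, -7), (-7, 14, 6), (6, 10, -11), (-11, 12, 5), (5, 18, -2), (-2, 18, 5), (5, 12, -11)
cycles coincide ⇒ equivalent

yes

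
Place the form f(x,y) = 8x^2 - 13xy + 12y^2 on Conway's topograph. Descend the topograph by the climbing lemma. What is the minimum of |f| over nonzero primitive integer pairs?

translate: b→3 (≡-13 mod 16), so (8,-13,12)→(8,3,7)
flip: (8,3,7)→(7,-3,8)
reduced (well bottom): (7,-3,8) with a≤c, −a<b≤a
well minimum = a = 7

7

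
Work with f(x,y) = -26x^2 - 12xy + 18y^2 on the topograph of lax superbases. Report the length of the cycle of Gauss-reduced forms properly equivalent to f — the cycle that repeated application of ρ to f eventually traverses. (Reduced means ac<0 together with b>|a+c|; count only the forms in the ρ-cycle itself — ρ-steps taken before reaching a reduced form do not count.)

D = 2016, ⌊√D⌋ = 44
descent: ρ → (18,12,-26)  [lands on river]
river: ρ → (-26,40,4)
river: ρ → (4,40,-26)
river: ρ → (-26,12,18)
river: ρ → (18,24,-20)
river: ρ → (-20,16,22)
river: ρ → (22,28,-14)
river: ρ → (-14,28,22)
river: ρ → (22,16,-20)
river: ρ → (-20,24,18)
ρ-cycle length = 10 (tail of 1 descent step not counted)

10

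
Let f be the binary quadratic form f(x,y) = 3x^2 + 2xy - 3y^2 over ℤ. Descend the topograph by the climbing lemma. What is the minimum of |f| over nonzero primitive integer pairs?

river: ρ → (-3,4,2)
river: ρ → (2,4,-3)
river: ρ → (-3,2,3)
river: ρ → (3,4,-2)
river: ρ → (-2,4,3)
river: ρ → (3,2,-3)
closes: descent 0, river 6
min |a| on river = 2

2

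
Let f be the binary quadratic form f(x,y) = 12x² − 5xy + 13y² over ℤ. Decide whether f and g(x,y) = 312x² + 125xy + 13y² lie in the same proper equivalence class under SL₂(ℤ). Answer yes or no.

D₁ = -599, D₂ = -599
f: reduced (well bottom): (12,-5,13) with a≤c, −a<b≤a
g: flip: (312,125,13)→(13,-125,312)
g: translate: b→5 (≡-125 mod 26), so (13,-125,312)→(13,5,12)
g: flip: (13,5,12)→(12,-5,13)
g: reduced (well bottom): (12,-5,13) with a≤c, −a<b≤a
reduced forms (12, -5, 13) vs (12, -5, 13) ⇒ equivalent

yes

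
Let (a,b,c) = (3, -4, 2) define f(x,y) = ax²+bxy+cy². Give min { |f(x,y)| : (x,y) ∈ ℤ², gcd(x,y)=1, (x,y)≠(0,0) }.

translate: b→2 (≡-4 mod 6), so (3,-4,2)→(3,2,1)
flip: (3,2,1)→(1,-2,3)
translate: b→0 (≡-2 mod 2), so (1,-2,3)→(1,0,2)
reduced (well bottom): (1,0,2) with a≤c, −a<b≤a
well minimum = a = 1

1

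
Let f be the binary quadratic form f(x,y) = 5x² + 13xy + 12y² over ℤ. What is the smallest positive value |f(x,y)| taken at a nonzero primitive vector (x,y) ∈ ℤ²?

translate: b→3 (≡13 mod 10), so (5,13,12)→(5,3,4)
flip: (5,3,4)→(4,-3,5)
reduced (well bottom): (4,-3,5) with a≤c, −a<b≤a
well minimum = a = 4

4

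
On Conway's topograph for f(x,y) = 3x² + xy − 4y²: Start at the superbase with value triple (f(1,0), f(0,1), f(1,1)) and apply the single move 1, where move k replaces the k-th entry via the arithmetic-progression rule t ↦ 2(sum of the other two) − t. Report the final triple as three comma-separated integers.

start (3,-4,0) = (f(1,0),f(0,1),f(1,1))
replace slot 1: 2·((-4)+0) − 3 = -11 → (-11,-4,0)

-11,-4,0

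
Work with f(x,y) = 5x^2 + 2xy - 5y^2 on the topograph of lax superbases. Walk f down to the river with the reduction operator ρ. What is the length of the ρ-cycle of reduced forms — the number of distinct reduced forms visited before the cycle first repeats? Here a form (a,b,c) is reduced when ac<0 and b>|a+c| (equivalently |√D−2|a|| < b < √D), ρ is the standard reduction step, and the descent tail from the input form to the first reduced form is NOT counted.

D = 104, ⌊√D⌋ = 10
river: ρ → (-5,8,2)
river: ρ → (2,8,-5)
river: ρ → (-5,2,5)
river: ρ → (5,8,-2)
river: ρ → (-2,8,5)
river: ρ → (5,2,-5)
ρ-cycle length = 6 (tail of 0 descent steps not counted)

6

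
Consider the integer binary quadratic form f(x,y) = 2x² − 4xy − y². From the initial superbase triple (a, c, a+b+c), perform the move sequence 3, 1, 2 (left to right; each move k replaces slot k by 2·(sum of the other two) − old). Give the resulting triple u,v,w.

start (2,-1,-3) = (f(1,0),f(0,1),f(1,1))
replace slot 3: 2·(2+(-1)) − (-3) = 5 → (2,-1,5)
replace slot 1: 2·((-1)+5) − 2 = 6 → (6,-1,5)
replace slot 2: 2·(6+5) − (-1) = 23 → (6,23,5)

6,23,5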